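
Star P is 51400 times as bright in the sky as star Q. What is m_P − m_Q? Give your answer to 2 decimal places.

Pogson: Δm = −2.5 log₁₀(ratio) = −2.5 log₁₀(51400) = −2.5 × 4.7110 = -11.777
Star P is brighter, so it has the smaller magnitude: the difference is negative.

m_P − m_Q ≈ -11.78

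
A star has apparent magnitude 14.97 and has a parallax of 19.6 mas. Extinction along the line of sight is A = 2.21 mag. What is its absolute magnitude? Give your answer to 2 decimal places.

p = 19.6 mas = 0.0196″ → d = 1/p = 51.02 pc
5 log₁₀(d/10 pc) = 5 log₁₀(51.02) − 5 = 3.539
M = m − 5 log₁₀(d/10) − A = 14.97 − 3.539 − 2.21 = 9.221

M ≈ 9.22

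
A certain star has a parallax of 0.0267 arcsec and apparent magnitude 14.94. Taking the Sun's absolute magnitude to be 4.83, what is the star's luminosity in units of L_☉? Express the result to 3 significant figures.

d = 1/p = 1/0.0267″ = 37.45 pc
M = m − 5 log₁₀ d + 5 = 14.94 − 5·1.5735 + 5 = 12.073
M − M_☉ = 12.073 − 4.83 = 7.243
L/L_☉ = 10^(−0.4 × 7.243) = 1.268×10^-3

L/L_☉ ≈ 1.27×10^-3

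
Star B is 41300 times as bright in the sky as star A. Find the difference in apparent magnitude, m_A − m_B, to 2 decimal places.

Pogson: Δm = −2.5 log₁₀(ratio) = −2.5 log₁₀(41300) = −2.5 × 4.6160 = -11.540
Star B is brighter so has the smaller magnitude: m_A − m_B is positive.

m_A − m_B ≈ 11.54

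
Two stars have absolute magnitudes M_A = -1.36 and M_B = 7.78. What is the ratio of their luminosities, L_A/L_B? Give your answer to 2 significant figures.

L_A/L_B ≈ 4500

ΔM = M_A − M_B = -9.14
L_A/L_B = 10^(−0.4 ΔM) = 10^3.656 = 4529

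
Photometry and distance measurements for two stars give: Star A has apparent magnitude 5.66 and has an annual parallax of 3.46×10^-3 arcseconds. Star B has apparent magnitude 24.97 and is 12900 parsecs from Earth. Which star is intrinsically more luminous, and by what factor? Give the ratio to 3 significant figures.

Star A is more luminous, by a factor of 26600.

Star A: d = 1/p = 1/3.46×10^-3″ = 289.0 pc
Star A: M = m − 5 log₁₀ d + 5 = 5.66 − 5·2.4609 + 5 = -1.645
Star B: M = m − 5 log₁₀ d + 5 = 24.97 − 5·4.1106 + 5 = 9.417
ΔM = M_A − M_B = -1.645 − (9.417) = -11.062; smaller M is more luminous → Star A.
L ratio = 10^(0.4 |ΔM|) = 10^4.425 = 26590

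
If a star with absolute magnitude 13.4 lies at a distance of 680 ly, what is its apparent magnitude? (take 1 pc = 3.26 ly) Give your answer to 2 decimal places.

d = 680 ly / 3.26 = 208.6 pc
m = M + 5 log₁₀ d − 5 = 13.4 + 5·2.3193 − 5 = 19.996

m ≈ 20.00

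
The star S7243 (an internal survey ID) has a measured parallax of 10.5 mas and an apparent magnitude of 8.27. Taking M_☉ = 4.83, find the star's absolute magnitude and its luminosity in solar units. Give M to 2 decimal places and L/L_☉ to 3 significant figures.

d = 1/p = 1000/10.5 mas = 95.24 pc
M = m − 5 log₁₀ d + 5 = 8.27 − 5·1.9788 + 5 = 3.376
M − M_☉ = 3.376 − 4.83 = -1.454
L/L_☉ = 10^(−0.4 × -1.454) = 3.816

M ≈ 3.38; L/L_☉ ≈ 3.82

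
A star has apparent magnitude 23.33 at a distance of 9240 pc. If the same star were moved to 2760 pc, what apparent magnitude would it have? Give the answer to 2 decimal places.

m ≈ 20.71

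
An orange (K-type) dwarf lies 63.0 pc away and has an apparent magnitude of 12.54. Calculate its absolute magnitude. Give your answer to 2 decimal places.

M ≈ 8.54

5 log₁₀(d/10 pc) = 5 log₁₀(63.00) − 5 = 3.997
M = m − 5 log₁₀(d/10) = 12.54 − 3.997 = 8.543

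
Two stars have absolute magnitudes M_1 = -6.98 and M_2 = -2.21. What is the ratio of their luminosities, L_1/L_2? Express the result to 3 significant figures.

ΔM = M_1 − M_2 = -4.77
L_1/L_2 = 10^(−0.4 ΔM) = 10^1.908 = 80.91

L_1/L_2 ≈ 80.9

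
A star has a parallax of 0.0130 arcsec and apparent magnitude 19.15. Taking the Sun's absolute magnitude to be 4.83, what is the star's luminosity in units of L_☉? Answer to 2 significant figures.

L/L_☉ ≈ 1.1×10^-4

d = 1/p = 1/0.0130″ = 76.92 pc
M = m − 5 log₁₀ d + 5 = 19.15 − 5·1.8861 + 5 = 14.720
M − M_☉ = 14.720 − 4.83 = 9.890
L/L_☉ = 10^(−0.4 × 9.890) = 1.107×10^-4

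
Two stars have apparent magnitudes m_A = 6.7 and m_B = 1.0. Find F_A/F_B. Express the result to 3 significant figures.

Δm = 6.7 − (1.0) = 5.7
Flux ratio = 10^(−0.4 Δm) = 10^(−0.4 × 5.7) = 10^-2.280 = 5.248×10^-3

F_A/F_B ≈ 5.25×10^-3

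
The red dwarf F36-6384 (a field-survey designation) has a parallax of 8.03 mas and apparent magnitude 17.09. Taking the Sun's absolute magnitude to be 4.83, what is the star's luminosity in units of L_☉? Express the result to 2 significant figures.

L/L_☉ ≈ 1.9×10^-3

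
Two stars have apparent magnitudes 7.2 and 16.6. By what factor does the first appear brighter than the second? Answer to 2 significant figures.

Magnitude difference = -9.4
Flux ratio = 10^(−0.4 Δm) = 10^(−0.4 × -9.4) = 10^3.760 = 5754

5800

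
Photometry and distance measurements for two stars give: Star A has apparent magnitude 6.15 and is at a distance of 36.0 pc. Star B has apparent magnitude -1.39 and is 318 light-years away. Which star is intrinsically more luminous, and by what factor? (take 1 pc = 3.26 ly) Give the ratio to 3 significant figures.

Star B is more luminous, by a factor of 7620.

Star A: M = m − 5 log₁₀ d + 5 = 6.15 − 5·1.5563 + 5 = 3.368
Star B: d = 318 ly / 3.26 = 97.55 pc
Star B: M = m − 5 log₁₀ d + 5 = -1.39 − 5·1.9892 + 5 = -6.336
ΔM = M_A − M_B = 3.368 − (-6.336) = 9.705; smaller M is more luminous → Star B.
L ratio = 10^(0.4 |ΔM|) = 10^3.882 = 7618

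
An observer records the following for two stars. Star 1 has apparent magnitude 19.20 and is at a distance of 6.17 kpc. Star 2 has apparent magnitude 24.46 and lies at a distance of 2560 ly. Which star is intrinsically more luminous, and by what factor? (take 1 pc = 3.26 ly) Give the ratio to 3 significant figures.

Star 1: d = 6.17 kpc = 6170 pc
Star 1: M = m − 5 log₁₀ d + 5 = 19.20 − 5·3.7903 + 5 = 5.249
Star 2: d = 2560 ly / 3.26 = 785.3 pc
Star 2: M = m − 5 log₁₀ d + 5 = 24.46 − 5·2.8950 + 5 = 14.985
ΔM = M_1 − M_2 = 5.249 − (14.985) = -9.736; smaller M is more luminous → Star 1.
L ratio = 10^(0.4 |ΔM|) = 10^3.895 = 7844

Star 1 is more luminous, by a factor of 7840.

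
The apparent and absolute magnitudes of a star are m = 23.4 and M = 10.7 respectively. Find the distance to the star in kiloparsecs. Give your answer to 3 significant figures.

Distance modulus: m − M = 23.4 − (10.7) = 12.700
m − M = 5 log₁₀ d − 5
log₁₀ d = (m − M)/5 + 1 = 3.5400
d = 10^3.5400 = 3467 pc
= 3.467 kpc

d ≈ 3.47 kpc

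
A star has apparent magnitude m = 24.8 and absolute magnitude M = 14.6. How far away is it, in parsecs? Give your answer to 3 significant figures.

d ≈ 1100 pc

μ = m − M = 10.200
m − M = 5 log₁₀ d − 5
log₁₀ d = (m − M)/5 + 1 = 3.0400
d = 10^3.0400 = 1096 pc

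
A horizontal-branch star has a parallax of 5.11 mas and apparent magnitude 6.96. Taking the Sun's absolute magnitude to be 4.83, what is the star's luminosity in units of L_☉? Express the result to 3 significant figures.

d = 1/p = 1000/5.11 mas = 195.7 pc
M = m − 5 log₁₀ d + 5 = 6.96 − 5·2.2916 + 5 = 0.502
M − M_☉ = 0.502 − 4.83 = -4.328
L/L_☉ = 10^(−0.4 × -4.328) = 53.85

L/L_☉ ≈ 53.8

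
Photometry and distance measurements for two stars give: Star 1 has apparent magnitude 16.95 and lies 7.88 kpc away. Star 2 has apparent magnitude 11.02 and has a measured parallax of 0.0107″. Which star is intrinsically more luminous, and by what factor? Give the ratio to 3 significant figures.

Star 1: d = 7.88 kpc = 7880 pc
Star 1: M = m − 5 log₁₀ d + 5 = 16.95 − 5·3.8965 + 5 = 2.467
Star 2: d = 1/p = 1/0.0107″ = 93.46 pc
Star 2: M = m − 5 log₁₀ d + 5 = 11.02 − 5·1.9706 + 5 = 6.167
ΔM = M_1 − M_2 = 2.467 − (6.167) = -3.700; smaller M is more luminous → Star 1.
L ratio = 10^(0.4 |ΔM|) = 10^1.480 = 30.19

Star 1 is more luminous, by a factor of 30.2.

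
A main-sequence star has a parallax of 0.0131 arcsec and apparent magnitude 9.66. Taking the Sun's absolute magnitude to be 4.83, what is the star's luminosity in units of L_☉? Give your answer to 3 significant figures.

d = 1/p = 1/0.0131″ = 76.34 pc
M = m − 5 log₁₀ d + 5 = 9.66 − 5·1.8827 + 5 = 5.246
M − M_☉ = 5.246 − 4.83 = 0.416
L/L_☉ = 10^(−0.4 × 0.416) = 0.6815

L/L_☉ ≈ 0.681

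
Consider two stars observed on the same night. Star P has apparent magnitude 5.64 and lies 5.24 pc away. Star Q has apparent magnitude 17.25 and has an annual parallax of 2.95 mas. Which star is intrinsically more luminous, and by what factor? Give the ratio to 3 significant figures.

Star P is more luminous, by a factor of 10.5.

Star P: M = m − 5 log₁₀ d + 5 = 5.64 − 5·0.7193 + 5 = 7.043
Star Q: p = 2.95 mas = 2.95×10^-3″ → d = 1/p = 339.0 pc
Star Q: M = m − 5 log₁₀ d + 5 = 17.25 − 5·2.5302 + 5 = 9.599
ΔM = M_P − M_Q = 7.043 − (9.599) = -2.556; smaller M is more luminous → Star P.
L ratio = 10^(0.4 |ΔM|) = 10^1.022 = 10.53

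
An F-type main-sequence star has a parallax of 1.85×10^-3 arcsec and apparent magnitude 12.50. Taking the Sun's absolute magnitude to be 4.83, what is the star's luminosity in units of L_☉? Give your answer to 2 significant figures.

L/L_☉ ≈ 2.5

d = 1/p = 1/1.85×10^-3″ = 540.5 pc
M = m − 5 log₁₀ d + 5 = 12.50 − 5·2.7328 + 5 = 3.836
M − M_☉ = 3.836 − 4.83 = -0.994
L/L_☉ = 10^(−0.4 × -0.994) = 2.498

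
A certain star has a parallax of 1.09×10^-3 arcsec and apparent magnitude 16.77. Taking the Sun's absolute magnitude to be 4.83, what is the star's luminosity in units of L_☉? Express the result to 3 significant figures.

L/L_☉ ≈ 0.141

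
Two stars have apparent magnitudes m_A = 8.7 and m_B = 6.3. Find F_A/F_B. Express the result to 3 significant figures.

Magnitude difference = 2.4
Flux ratio = 10^(−0.4 Δm) = 10^(−0.4 × 2.4) = 10^-0.960 = 0.1096

F_A/F_B ≈ 0.110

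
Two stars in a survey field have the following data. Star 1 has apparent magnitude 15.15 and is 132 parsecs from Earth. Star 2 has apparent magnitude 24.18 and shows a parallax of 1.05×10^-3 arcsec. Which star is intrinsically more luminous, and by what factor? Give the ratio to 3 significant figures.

Star 1: M = m − 5 log₁₀ d + 5 = 15.15 − 5·2.1206 + 5 = 9.547
Star 2: d = 1/p = 1/1.05×10^-3″ = 952.4 pc
Star 2: M = m − 5 log₁₀ d + 5 = 24.18 − 5·2.9788 + 5 = 14.286
ΔM = M_1 − M_2 = 9.547 − (14.286) = -4.739; smaller M is more luminous → Star 1.
L ratio = 10^(0.4 |ΔM|) = 10^1.896 = 78.62

Star 1 is more luminous, by a factor of 78.6.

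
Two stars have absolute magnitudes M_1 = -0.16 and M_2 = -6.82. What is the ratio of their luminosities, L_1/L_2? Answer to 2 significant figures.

L_1/L_2 ≈ 2.2×10^-3

ΔM = M_1 − M_2 = 6.66
L_1/L_2 = 10^(−0.4 ΔM) = 10^-2.664 = 2.168×10^-3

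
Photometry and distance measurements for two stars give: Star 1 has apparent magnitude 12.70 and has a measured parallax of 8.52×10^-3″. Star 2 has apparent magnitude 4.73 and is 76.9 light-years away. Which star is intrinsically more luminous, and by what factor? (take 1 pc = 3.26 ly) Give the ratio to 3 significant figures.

Star 2 is more luminous, by a factor of 62.3.

Star 1: d = 1/p = 1/8.52×10^-3″ = 117.4 pc
Star 1: M = m − 5 log₁₀ d + 5 = 12.70 − 5·2.0696 + 5 = 7.352
Star 2: d = 76.9 ly / 3.26 = 23.59 pc
Star 2: M = m − 5 log₁₀ d + 5 = 4.73 − 5·1.3727 + 5 = 2.866
ΔM = M_1 − M_2 = 7.352 − (2.866) = 4.486; smaller M is more luminous → Star 2.
L ratio = 10^(0.4 |ΔM|) = 10^1.794 = 62.27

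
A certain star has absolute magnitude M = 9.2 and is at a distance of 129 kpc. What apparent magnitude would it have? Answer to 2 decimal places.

d = 129 kpc = 129000 pc
m = M + 5 log₁₀ d − 5 = 9.2 + 5·5.1106 − 5 = 29.753

m ≈ 29.75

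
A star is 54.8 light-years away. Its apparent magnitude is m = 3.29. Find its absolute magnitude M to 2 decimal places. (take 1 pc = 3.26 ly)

M ≈ 2.16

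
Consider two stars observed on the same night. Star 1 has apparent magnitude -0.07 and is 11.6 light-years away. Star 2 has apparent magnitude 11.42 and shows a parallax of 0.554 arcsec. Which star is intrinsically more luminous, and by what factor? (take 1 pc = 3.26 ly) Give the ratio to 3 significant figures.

Star 1: d = 11.6 ly / 3.26 = 3.558 pc
Star 1: M = m − 5 log₁₀ d + 5 = -0.07 − 5·0.5512 + 5 = 2.174
Star 2: d = 1/p = 1/0.554″ = 1.805 pc
Star 2: M = m − 5 log₁₀ d + 5 = 11.42 − 5·0.2565 + 5 = 15.138
ΔM = M_1 − M_2 = 2.174 − (15.138) = -12.964; smaller M is more luminous → Star 1.
L ratio = 10^(0.4 |ΔM|) = 10^5.186 = 153300

Star 1 is more luminous, by a factor of 153000.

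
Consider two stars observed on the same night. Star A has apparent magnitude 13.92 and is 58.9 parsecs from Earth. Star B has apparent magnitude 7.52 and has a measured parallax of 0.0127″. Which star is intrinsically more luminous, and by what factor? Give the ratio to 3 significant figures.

Star A: M = m − 5 log₁₀ d + 5 = 13.92 − 5·1.7701 + 5 = 10.069
Star B: d = 1/p = 1/0.0127″ = 78.74 pc
Star B: M = m − 5 log₁₀ d + 5 = 7.52 − 5·1.8962 + 5 = 3.039
ΔM = M_A − M_B = 10.069 − (3.039) = 7.030; smaller M is more luminous → Star B.
L ratio = 10^(0.4 |ΔM|) = 10^2.812 = 648.9

Star B is more luminous, by a factor of 649.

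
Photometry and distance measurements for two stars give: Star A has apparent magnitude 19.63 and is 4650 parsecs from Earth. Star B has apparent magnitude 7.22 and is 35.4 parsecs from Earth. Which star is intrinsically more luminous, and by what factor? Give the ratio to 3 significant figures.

Star A: M = m − 5 log₁₀ d + 5 = 19.63 − 5·3.6675 + 5 = 6.293
Star B: M = m − 5 log₁₀ d + 5 = 7.22 − 5·1.5490 + 5 = 4.475
ΔM = M_A − M_B = 6.293 − (4.475) = 1.818; smaller M is more luminous → Star B.
L ratio = 10^(0.4 |ΔM|) = 10^0.727 = 5.335

Star B is more luminous, by a factor of 5.33.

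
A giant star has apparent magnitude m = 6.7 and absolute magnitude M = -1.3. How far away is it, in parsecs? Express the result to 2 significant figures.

Distance modulus: m − M = 6.7 − (-1.3) = 8.000
m − M = 5 log₁₀ d − 5
log₁₀ d = (m − M)/5 + 1 = 2.6000
d = 10^2.6000 = 398.1 pc

d ≈ 400 pc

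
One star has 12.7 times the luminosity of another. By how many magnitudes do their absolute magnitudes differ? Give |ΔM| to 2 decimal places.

|ΔM| ≈ 2.76

Pogson: ΔM = −2.5 log₁₀(ratio) = −2.5 log₁₀(12.7) = −2.5 × 1.1038 = -2.760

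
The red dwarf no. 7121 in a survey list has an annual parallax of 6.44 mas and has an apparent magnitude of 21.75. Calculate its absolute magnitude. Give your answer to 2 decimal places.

M ≈ 15.79

p = 6.44 mas = 6.44×10^-3″ → d = 1/p = 155.3 pc
5 log₁₀(d/10 pc) = 5 log₁₀(155.3) − 5 = 5.956
M = m − 5 log₁₀(d/10) = 21.75 − 5.956 = 15.794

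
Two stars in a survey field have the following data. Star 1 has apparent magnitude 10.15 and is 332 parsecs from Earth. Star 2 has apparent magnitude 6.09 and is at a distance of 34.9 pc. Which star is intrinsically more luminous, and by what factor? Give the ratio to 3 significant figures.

Star 1: M = m − 5 log₁₀ d + 5 = 10.15 − 5·2.5211 + 5 = 2.544
Star 2: M = m − 5 log₁₀ d + 5 = 6.09 − 5·1.5428 + 5 = 3.376
ΔM = M_1 − M_2 = 2.544 − (3.376) = -0.832; smaller M is more luminous → Star 1.
L ratio = 10^(0.4 |ΔM|) = 10^0.333 = 2.151

Star 1 is more luminous, by a factor of 2.15.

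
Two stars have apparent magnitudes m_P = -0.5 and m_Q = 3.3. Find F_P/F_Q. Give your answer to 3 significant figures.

F_P/F_Q ≈ 33.1

Magnitude difference = -3.8
Flux ratio = 10^(−0.4 Δm) = 10^(−0.4 × -3.8) = 10^1.520 = 33.11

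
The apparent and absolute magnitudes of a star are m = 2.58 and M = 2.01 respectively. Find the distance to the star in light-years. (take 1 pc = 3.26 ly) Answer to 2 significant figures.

d ≈ 42 ly

μ = m − M = 0.570
m − M = 5 log₁₀ d − 5
log₁₀ d = (m − M)/5 + 1 = 1.1140
d = 10^1.1140 = 13.00 pc
= 42.39 ly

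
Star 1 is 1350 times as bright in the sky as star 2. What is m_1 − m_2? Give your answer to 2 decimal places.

Pogson: Δm = −2.5 log₁₀(ratio) = −2.5 log₁₀(1350) = −2.5 × 3.1303 = -7.826
Star 1 is brighter, so it has the smaller magnitude: the difference is negative.

m_1 − m_2 ≈ -7.83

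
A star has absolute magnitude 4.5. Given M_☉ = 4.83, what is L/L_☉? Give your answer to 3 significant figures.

L/L_☉ ≈ 1.36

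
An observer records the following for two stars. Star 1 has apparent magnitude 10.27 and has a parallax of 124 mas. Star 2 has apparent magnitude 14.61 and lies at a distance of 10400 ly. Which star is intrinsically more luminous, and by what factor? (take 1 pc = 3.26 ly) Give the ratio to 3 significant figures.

Star 1: p = 124 mas = 0.124″ → d = 1/p = 8.065 pc
Star 1: M = m − 5 log₁₀ d + 5 = 10.27 − 5·0.9066 + 5 = 10.737
Star 2: d = 10400 ly / 3.26 = 3190 pc
Star 2: M = m − 5 log₁₀ d + 5 = 14.61 − 5·3.5038 + 5 = 2.091
ΔM = M_1 − M_2 = 10.737 − (2.091) = 8.646; smaller M is more luminous → Star 2.
L ratio = 10^(0.4 |ΔM|) = 10^3.458 = 2874

Star 2 is more luminous, by a factor of 2870.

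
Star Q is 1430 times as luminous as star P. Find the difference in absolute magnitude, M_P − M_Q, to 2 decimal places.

M_P − M_Q ≈ 7.89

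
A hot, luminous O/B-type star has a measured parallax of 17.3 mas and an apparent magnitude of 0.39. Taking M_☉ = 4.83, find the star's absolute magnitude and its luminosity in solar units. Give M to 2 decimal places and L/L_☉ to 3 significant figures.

M ≈ -3.42; L/L_☉ ≈ 1990

d = 1/p = 1000/17.3 mas = 57.80 pc
M = m − 5 log₁₀ d + 5 = 0.39 − 5·1.7620 + 5 = -3.420
M − M_☉ = -3.420 − 4.83 = -8.250
L/L_☉ = 10^(−0.4 × -8.250) = 1995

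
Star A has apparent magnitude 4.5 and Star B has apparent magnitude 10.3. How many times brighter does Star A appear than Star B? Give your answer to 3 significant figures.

Δm = 4.5 − (10.3) = -5.8
Flux ratio = 10^(−0.4 Δm) = 10^(−0.4 × -5.8) = 10^2.320 = 208.9

209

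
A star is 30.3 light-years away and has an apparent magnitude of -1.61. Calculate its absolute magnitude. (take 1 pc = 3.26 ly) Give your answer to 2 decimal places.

d = 30.3 ly / 3.26 = 9.294 pc
5 log₁₀(d/10 pc) = 5 log₁₀(9.294) − 5 = -0.159
M = m − 5 log₁₀(d/10) = -1.61 + 0.159 = -1.451

M ≈ -1.45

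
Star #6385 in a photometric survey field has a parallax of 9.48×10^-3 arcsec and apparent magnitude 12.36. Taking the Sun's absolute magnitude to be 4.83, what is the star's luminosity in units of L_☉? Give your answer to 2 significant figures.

L/L_☉ ≈ 0.11

d = 1/p = 1/9.48×10^-3″ = 105.5 pc
M = m − 5 log₁₀ d + 5 = 12.36 − 5·2.0232 + 5 = 7.244
M − M_☉ = 7.244 − 4.83 = 2.414
L/L_☉ = 10^(−0.4 × 2.414) = 0.1082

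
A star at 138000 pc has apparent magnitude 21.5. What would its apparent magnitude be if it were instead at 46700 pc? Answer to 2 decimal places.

Flux ∝ 1/d², so Δm = 5 log₁₀(d₂/d₁) = 5 log₁₀(46700/138000) = -2.353
m₂ = m₁ + Δm = 21.5 + (-2.353) = 19.147

m ≈ 19.15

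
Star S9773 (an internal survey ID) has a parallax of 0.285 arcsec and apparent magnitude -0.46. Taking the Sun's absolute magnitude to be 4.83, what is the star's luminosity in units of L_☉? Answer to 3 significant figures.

L/L_☉ ≈ 16.1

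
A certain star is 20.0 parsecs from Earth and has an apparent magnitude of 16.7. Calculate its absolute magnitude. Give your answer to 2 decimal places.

5 log₁₀(d/10 pc) = 5 log₁₀(20.00) − 5 = 1.505
M = m − 5 log₁₀(d/10) = 16.7 − 1.505 = 15.195

M ≈ 15.19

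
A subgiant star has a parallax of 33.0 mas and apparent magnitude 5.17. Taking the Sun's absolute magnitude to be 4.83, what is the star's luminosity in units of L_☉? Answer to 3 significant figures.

L/L_☉ ≈ 6.71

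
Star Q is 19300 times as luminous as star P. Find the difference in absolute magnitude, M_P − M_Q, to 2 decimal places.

Pogson: ΔM = −2.5 log₁₀(ratio) = −2.5 log₁₀(19300) = −2.5 × 4.2856 = -10.714
Star Q is brighter so has the smaller magnitude: M_P − M_Q is positive.

M_P − M_Q ≈ 10.71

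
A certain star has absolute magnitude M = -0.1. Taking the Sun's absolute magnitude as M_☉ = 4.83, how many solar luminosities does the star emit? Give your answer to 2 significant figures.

L/L_☉ ≈ 94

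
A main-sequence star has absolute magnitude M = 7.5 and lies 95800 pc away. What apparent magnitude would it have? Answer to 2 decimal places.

m ≈ 27.41

m = M + 5 log₁₀ d − 5 = 7.5 + 5·4.9814 − 5 = 27.407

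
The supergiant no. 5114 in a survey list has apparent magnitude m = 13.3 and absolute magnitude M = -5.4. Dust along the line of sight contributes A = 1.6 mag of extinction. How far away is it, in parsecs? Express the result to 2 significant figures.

m − M = 5 log₁₀(d/10 pc) + A  ⇒  13.3 − (-5.4) − 1.6 = 5 log₁₀(d/10)
17.100 = 5 log₁₀(d/10)
log₁₀ d = (m − M − A)/5 + 1 = 4.4200
d = 10^4.4200 = 26300 pc

d ≈ 26000 pc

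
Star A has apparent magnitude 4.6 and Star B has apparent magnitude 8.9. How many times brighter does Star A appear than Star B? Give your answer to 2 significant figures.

Magnitude difference = -4.3
Flux ratio = 10^(−0.4 Δm) = 10^(−0.4 × -4.3) = 10^1.720 = 52.48

52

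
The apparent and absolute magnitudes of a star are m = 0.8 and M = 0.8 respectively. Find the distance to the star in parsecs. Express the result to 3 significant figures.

d ≈ 10.0 pc

μ = m − M = 0.000
m − M = 5 log₁₀ d − 5
log₁₀ d = (m − M)/5 + 1 = 1.0000
d = 10^1.0000 = 10.00 pc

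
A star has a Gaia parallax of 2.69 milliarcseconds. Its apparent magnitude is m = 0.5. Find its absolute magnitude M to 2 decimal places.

M ≈ -7.35

p = 2.69 mas = 2.69×10^-3″ → d = 1/p = 371.7 pc
5 log₁₀(d/10 pc) = 5 log₁₀(371.7) − 5 = 7.851
M = m − 5 log₁₀(d/10) = 0.5 − 7.851 = -7.351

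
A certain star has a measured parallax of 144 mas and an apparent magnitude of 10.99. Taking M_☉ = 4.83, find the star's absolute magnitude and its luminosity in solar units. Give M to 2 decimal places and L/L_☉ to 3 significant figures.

d = 1/p = 1000/144 mas = 6.944 pc
M = m − 5 log₁₀ d + 5 = 10.99 − 5·0.8416 + 5 = 11.782
M − M_☉ = 11.782 − 4.83 = 6.952
L/L_☉ = 10^(−0.4 × 6.952) = 1.657×10^-3

M ≈ 11.78; L/L_☉ ≈ 1.66×10^-3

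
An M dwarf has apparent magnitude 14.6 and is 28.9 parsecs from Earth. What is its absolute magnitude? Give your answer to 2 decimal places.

5 log₁₀(d/10 pc) = 5 log₁₀(28.90) − 5 = 2.304
M = m − 5 log₁₀(d/10) = 14.6 − 2.304 = 12.296

M ≈ 12.30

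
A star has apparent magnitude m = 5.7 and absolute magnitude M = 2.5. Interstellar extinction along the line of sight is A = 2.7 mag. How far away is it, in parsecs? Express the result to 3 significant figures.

d ≈ 12.6 pc

m − M = 5 log₁₀(d/10 pc) + A  ⇒  5.7 − (2.5) − 2.7 = 5 log₁₀(d/10)
0.500 = 5 log₁₀(d/10)
log₁₀ d = (m − M − A)/5 + 1 = 1.1000
d = 10^1.1000 = 12.59 pc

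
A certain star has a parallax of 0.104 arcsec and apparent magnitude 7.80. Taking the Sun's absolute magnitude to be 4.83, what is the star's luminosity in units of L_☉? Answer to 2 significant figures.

d = 1/p = 1/0.104″ = 9.615 pc
M = m − 5 log₁₀ d + 5 = 7.80 − 5·0.9830 + 5 = 7.885
M − M_☉ = 7.885 − 4.83 = 3.055
L/L_☉ = 10^(−0.4 × 3.055) = 0.05997

L/L_☉ ≈ 0.060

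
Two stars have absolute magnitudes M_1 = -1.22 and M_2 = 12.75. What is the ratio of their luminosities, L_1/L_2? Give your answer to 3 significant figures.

L_1/L_2 ≈ 387000

ΔM = M_1 − M_2 = -13.97
L_1/L_2 = 10^(−0.4 ΔM) = 10^5.588 = 387300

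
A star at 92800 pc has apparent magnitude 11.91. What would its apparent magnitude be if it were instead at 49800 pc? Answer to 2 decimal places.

m ≈ 10.56

Flux ∝ 1/d², so Δm = 5 log₁₀(d₂/d₁) = 5 log₁₀(49800/92800) = -1.352
m₂ = m₁ + Δm = 11.91 + (-1.352) = 10.558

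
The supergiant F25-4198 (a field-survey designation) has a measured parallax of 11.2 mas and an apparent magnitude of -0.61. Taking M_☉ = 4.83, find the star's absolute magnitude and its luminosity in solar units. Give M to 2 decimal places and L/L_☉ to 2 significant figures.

M ≈ -5.36; L/L_☉ ≈ 12000

d = 1/p = 1000/11.2 mas = 89.29 pc
M = m − 5 log₁₀ d + 5 = -0.61 − 5·1.9508 + 5 = -5.364
M − M_☉ = -5.364 − 4.83 = -10.194
L/L_☉ = 10^(−0.4 × -10.194) = 11960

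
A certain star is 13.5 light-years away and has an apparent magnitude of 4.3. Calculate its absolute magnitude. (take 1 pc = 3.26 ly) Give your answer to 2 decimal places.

d = 13.5 ly / 3.26 = 4.141 pc
5 log₁₀(d/10 pc) = 5 log₁₀(4.141) − 5 = -1.914
M = m − 5 log₁₀(d/10) = 4.3 + 1.914 = 6.214

M ≈ 6.21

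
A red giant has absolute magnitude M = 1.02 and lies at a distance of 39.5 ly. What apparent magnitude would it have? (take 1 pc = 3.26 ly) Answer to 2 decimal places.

m ≈ 1.44

d = 39.5 ly / 3.26 = 12.12 pc
m = M + 5 log₁₀ d − 5 = 1.02 + 5·1.0834 − 5 = 1.437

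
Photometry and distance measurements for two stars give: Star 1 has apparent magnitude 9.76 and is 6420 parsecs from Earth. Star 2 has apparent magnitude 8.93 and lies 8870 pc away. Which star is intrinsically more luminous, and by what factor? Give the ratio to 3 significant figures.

Star 2 is more luminous, by a factor of 4.10.

Star 1: M = m − 5 log₁₀ d + 5 = 9.76 − 5·3.8075 + 5 = -4.278
Star 2: M = m − 5 log₁₀ d + 5 = 8.93 − 5·3.9479 + 5 = -5.810
ΔM = M_1 − M_2 = -4.278 − (-5.810) = 1.532; smaller M is more luminous → Star 2.
L ratio = 10^(0.4 |ΔM|) = 10^0.613 = 4.100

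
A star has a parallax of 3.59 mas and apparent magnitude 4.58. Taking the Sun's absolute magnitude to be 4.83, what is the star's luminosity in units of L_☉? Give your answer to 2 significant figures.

L/L_☉ ≈ 980

d = 1/p = 1000/3.59 mas = 278.6 pc
M = m − 5 log₁₀ d + 5 = 4.58 − 5·2.4449 + 5 = -2.645
M − M_☉ = -2.645 − 4.83 = -7.475
L/L_☉ = 10^(−0.4 × -7.475) = 976.8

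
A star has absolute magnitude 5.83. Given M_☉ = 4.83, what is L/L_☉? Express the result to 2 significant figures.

L/L_☉ ≈ 0.40

M − M_☉ = 5.83 − 4.83 = 1.000
L/L_☉ = 10^(−0.4 (M − M_☉)) = 10^-0.400 = 0.3981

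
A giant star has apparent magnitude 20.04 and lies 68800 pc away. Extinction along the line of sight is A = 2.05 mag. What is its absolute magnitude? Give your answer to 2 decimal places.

M ≈ -1.20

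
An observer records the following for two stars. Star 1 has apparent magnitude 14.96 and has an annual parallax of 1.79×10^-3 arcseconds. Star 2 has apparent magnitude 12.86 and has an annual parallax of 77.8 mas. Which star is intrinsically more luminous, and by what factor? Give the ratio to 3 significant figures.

Star 1 is more luminous, by a factor of 273.

Star 1: d = 1/p = 1/1.79×10^-3″ = 558.7 pc
Star 1: M = m − 5 log₁₀ d + 5 = 14.96 − 5·2.7471 + 5 = 6.224
Star 2: p = 77.8 mas = 0.0778″ → d = 1/p = 12.85 pc
Star 2: M = m − 5 log₁₀ d + 5 = 12.86 − 5·1.1090 + 5 = 12.315
ΔM = M_1 − M_2 = 6.224 − (12.315) = -6.091; smaller M is more luminous → Star 1.
L ratio = 10^(0.4 |ΔM|) = 10^2.436 = 273.1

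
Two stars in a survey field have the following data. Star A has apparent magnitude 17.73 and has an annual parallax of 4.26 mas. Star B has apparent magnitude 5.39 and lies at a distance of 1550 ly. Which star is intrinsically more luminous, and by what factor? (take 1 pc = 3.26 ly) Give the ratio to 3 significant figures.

Star A: p = 4.26 mas = 4.26×10^-3″ → d = 1/p = 234.7 pc
Star A: M = m − 5 log₁₀ d + 5 = 17.73 − 5·2.3706 + 5 = 10.877
Star B: d = 1550 ly / 3.26 = 475.5 pc
Star B: M = m − 5 log₁₀ d + 5 = 5.39 − 5·2.6771 + 5 = -2.996
ΔM = M_A − M_B = 10.877 − (-2.996) = 13.873; smaller M is more luminous → Star B.
L ratio = 10^(0.4 |ΔM|) = 10^5.549 = 354000

Star B is more luminous, by a factor of 354000.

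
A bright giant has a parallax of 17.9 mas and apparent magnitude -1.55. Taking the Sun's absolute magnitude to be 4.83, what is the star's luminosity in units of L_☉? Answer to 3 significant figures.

d = 1/p = 1000/17.9 mas = 55.87 pc
M = m − 5 log₁₀ d + 5 = -1.55 − 5·1.7471 + 5 = -5.286
M − M_☉ = -5.286 − 4.83 = -10.116
L/L_☉ = 10^(−0.4 × -10.116) = 11120

L/L_☉ ≈ 11100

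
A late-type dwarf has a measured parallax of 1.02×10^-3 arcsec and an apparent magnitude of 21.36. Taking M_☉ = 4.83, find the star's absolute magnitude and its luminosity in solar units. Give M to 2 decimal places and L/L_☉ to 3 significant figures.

M ≈ 11.40; L/L_☉ ≈ 2.35×10^-3

d = 1/p = 1/1.02×10^-3″ = 980.4 pc
M = m − 5 log₁₀ d + 5 = 21.36 − 5·2.9914 + 5 = 11.403
M − M_☉ = 11.403 − 4.83 = 6.573
L/L_☉ = 10^(−0.4 × 6.573) = 2.349×10^-3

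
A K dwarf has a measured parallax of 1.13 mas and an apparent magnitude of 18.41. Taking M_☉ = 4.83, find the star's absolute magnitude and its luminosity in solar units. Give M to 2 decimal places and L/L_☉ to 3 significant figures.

M ≈ 8.68; L/L_☉ ≈ 0.0290

d = 1/p = 1000/1.13 mas = 885.0 pc
M = m − 5 log₁₀ d + 5 = 18.41 − 5·2.9469 + 5 = 8.675
M − M_☉ = 8.675 − 4.83 = 3.845
L/L_☉ = 10^(−0.4 × 3.845) = 0.02896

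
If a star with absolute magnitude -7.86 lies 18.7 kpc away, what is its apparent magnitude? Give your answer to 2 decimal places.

m ≈ 8.50

d = 18.7 kpc = 18700 pc
m = M + 5 log₁₀ d − 5 = -7.86 + 5·4.2718 − 5 = 8.499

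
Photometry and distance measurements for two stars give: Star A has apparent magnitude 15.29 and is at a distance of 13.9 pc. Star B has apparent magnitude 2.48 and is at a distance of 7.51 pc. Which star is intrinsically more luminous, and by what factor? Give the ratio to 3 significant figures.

Star B is more luminous, by a factor of 38800.

Star A: M = m − 5 log₁₀ d + 5 = 15.29 − 5·1.1430 + 5 = 14.575
Star B: M = m − 5 log₁₀ d + 5 = 2.48 − 5·0.8756 + 5 = 3.102
ΔM = M_A − M_B = 14.575 − (3.102) = 11.473; smaller M is more luminous → Star B.
L ratio = 10^(0.4 |ΔM|) = 10^4.589 = 38840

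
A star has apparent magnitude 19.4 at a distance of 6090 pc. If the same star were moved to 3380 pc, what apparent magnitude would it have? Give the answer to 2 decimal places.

m ≈ 18.12

Flux ∝ 1/d², so Δm = 5 log₁₀(d₂/d₁) = 5 log₁₀(3380/6090) = -1.279
m₂ = m₁ + Δm = 19.4 + (-1.279) = 18.121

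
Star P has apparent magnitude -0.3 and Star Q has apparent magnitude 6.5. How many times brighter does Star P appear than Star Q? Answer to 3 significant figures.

525

Magnitude difference = -6.8
Flux ratio = 10^(−0.4 Δm) = 10^(−0.4 × -6.8) = 10^2.720 = 524.8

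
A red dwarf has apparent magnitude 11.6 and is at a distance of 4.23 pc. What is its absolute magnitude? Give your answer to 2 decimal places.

M ≈ 13.47

5 log₁₀(d/10 pc) = 5 log₁₀(4.230) − 5 = -1.868
M = m − 5 log₁₀(d/10) = 11.6 + 1.868 = 13.468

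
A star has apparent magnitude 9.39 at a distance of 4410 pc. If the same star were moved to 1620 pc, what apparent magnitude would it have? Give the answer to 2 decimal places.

m ≈ 7.22

Flux ∝ 1/d², so Δm = 5 log₁₀(d₂/d₁) = 5 log₁₀(1620/4410) = -2.175
m₂ = m₁ + Δm = 9.39 + (-2.175) = 7.215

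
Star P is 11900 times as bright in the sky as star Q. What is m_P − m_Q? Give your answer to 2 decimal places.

m_P − m_Q ≈ -10.19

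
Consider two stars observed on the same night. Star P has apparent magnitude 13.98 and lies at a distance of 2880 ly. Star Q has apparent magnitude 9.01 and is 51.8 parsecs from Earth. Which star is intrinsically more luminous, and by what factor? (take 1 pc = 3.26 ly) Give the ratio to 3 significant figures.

Star P is more luminous, by a factor of 2.99.

Star P: d = 2880 ly / 3.26 = 883.4 pc
Star P: M = m − 5 log₁₀ d + 5 = 13.98 − 5·2.9462 + 5 = 4.249
Star Q: M = m − 5 log₁₀ d + 5 = 9.01 − 5·1.7143 + 5 = 5.438
ΔM = M_P − M_Q = 4.249 − (5.438) = -1.189; smaller M is more luminous → Star P.
L ratio = 10^(0.4 |ΔM|) = 10^0.476 = 2.990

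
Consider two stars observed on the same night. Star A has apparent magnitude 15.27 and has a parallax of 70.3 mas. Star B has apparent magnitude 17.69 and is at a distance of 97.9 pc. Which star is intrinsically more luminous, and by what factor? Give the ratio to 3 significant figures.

Star B is more luminous, by a factor of 5.10.

Star A: p = 70.3 mas = 0.0703″ → d = 1/p = 14.22 pc
Star A: M = m − 5 log₁₀ d + 5 = 15.27 − 5·1.1530 + 5 = 14.505
Star B: M = m − 5 log₁₀ d + 5 = 17.69 − 5·1.9908 + 5 = 12.736
ΔM = M_A − M_B = 14.505 − (12.736) = 1.769; smaller M is more luminous → Star B.
L ratio = 10^(0.4 |ΔM|) = 10^0.707 = 5.099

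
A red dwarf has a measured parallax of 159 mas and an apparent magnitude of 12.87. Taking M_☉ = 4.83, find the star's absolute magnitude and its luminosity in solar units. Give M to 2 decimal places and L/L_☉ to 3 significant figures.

d = 1/p = 1000/159 mas = 6.289 pc
M = m − 5 log₁₀ d + 5 = 12.87 − 5·0.7986 + 5 = 13.877
M − M_☉ = 13.877 − 4.83 = 9.047
L/L_☉ = 10^(−0.4 × 9.047) = 2.406×10^-4

M ≈ 13.88; L/L_☉ ≈ 2.41×10^-4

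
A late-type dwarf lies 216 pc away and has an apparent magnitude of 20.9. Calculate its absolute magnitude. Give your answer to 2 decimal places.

M ≈ 14.23

5 log₁₀(d/10 pc) = 5 log₁₀(216.0) − 5 = 6.672
M = m − 5 log₁₀(d/10) = 20.9 − 6.672 = 14.228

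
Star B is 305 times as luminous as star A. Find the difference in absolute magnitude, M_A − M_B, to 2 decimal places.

M_A − M_B ≈ 6.21

Pogson: ΔM = −2.5 log₁₀(ratio) = −2.5 log₁₀(305) = −2.5 × 2.4843 = -6.211
Star B is brighter so has the smaller magnitude: M_A − M_B is positive.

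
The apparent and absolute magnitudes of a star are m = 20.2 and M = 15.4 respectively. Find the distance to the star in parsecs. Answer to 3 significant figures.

μ = m − M = 4.800
m − M = 5 log₁₀ d − 5
log₁₀ d = (m − M)/5 + 1 = 1.9600
d = 10^1.9600 = 91.20 pc

d ≈ 91.2 pc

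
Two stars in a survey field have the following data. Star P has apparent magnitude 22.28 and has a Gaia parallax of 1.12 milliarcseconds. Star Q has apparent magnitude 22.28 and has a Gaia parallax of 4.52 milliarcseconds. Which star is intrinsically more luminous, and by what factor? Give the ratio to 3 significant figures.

Star P is more luminous, by a factor of 16.3.

Star P: p = 1.12 mas = 1.12×10^-3″ → d = 1/p = 892.9 pc
Star P: M = m − 5 log₁₀ d + 5 = 22.28 − 5·2.9508 + 5 = 12.526
Star Q: p = 4.52 mas = 4.52×10^-3″ → d = 1/p = 221.2 pc
Star Q: M = m − 5 log₁₀ d + 5 = 22.28 − 5·2.3449 + 5 = 15.556
ΔM = M_P − M_Q = 12.526 − (15.556) = -3.030; smaller M is more luminous → Star P.
L ratio = 10^(0.4 |ΔM|) = 10^1.212 = 16.29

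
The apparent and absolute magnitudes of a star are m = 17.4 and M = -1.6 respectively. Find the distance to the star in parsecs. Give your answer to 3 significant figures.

d ≈ 63100 pc

μ = m − M = 19.000
m − M = 5 log₁₀ d − 5
log₁₀ d = (m − M)/5 + 1 = 4.8000
d = 10^4.8000 = 63100 pc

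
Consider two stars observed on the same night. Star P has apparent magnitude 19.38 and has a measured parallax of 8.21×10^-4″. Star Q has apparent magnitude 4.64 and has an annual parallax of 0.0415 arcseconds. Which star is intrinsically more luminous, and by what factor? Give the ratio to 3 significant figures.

Star Q is more luminous, by a factor of 308.

Star P: d = 1/p = 1/8.21×10^-4″ = 1218 pc
Star P: M = m − 5 log₁₀ d + 5 = 19.38 − 5·3.0857 + 5 = 8.952
Star Q: d = 1/p = 1/0.0415″ = 24.10 pc
Star Q: M = m − 5 log₁₀ d + 5 = 4.64 − 5·1.3820 + 5 = 2.730
ΔM = M_P − M_Q = 8.952 − (2.730) = 6.221; smaller M is more luminous → Star Q.
L ratio = 10^(0.4 |ΔM|) = 10^2.489 = 308.0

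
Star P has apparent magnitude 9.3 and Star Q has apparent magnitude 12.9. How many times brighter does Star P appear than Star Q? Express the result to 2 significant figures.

Δm = 9.3 − (12.9) = -3.6
Flux ratio = 10^(−0.4 Δm) = 10^(−0.4 × -3.6) = 10^1.440 = 27.54

28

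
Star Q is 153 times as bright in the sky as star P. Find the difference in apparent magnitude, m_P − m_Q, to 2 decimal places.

m_P − m_Q ≈ 5.46

Pogson: Δm = −2.5 log₁₀(ratio) = −2.5 log₁₀(153) = −2.5 × 2.1847 = -5.462
Star Q is brighter so has the smaller magnitude: m_P − m_Q is positive.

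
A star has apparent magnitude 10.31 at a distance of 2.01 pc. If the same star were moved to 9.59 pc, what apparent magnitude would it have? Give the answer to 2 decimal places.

m ≈ 13.70

Flux ∝ 1/d², so Δm = 5 log₁₀(d₂/d₁) = 5 log₁₀(9.59/2.01) = 3.393
m₂ = m₁ + Δm = 10.31 + (3.393) = 13.703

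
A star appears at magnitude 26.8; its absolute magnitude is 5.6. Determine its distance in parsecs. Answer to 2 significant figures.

d ≈ 170000 pc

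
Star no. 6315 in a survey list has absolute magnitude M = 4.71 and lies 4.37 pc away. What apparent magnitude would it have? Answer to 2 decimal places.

m = M + 5 log₁₀ d − 5 = 4.71 + 5·0.6405 − 5 = 2.912

m ≈ 2.91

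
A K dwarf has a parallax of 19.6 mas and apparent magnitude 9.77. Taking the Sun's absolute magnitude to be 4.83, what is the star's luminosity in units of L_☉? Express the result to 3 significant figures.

d = 1/p = 1000/19.6 mas = 51.02 pc
M = m − 5 log₁₀ d + 5 = 9.77 − 5·1.7077 + 5 = 6.231
M − M_☉ = 6.231 − 4.83 = 1.401
L/L_☉ = 10^(−0.4 × 1.401) = 0.2751

L/L_☉ ≈ 0.275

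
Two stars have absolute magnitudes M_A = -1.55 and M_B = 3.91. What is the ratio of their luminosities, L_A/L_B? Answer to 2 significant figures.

ΔM = M_A − M_B = -5.46
L_A/L_B = 10^(−0.4 ΔM) = 10^2.184 = 152.8

L_A/L_B ≈ 150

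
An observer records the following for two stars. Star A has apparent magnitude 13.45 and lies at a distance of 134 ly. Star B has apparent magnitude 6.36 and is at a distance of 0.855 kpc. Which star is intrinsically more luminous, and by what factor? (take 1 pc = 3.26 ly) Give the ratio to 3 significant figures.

Star B is more luminous, by a factor of 297000.

Star A: d = 134 ly / 3.26 = 41.10 pc
Star A: M = m − 5 log₁₀ d + 5 = 13.45 − 5·1.6139 + 5 = 10.381
Star B: d = 0.855 kpc = 855.0 pc
Star B: M = m − 5 log₁₀ d + 5 = 6.36 − 5·2.9320 + 5 = -3.300
ΔM = M_A − M_B = 10.381 − (-3.300) = 13.680; smaller M is more luminous → Star B.
L ratio = 10^(0.4 |ΔM|) = 10^5.472 = 296600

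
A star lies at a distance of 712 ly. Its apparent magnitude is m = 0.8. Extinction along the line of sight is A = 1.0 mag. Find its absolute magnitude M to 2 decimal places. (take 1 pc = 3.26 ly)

d = 712 ly / 3.26 = 218.4 pc
5 log₁₀(d/10 pc) = 5 log₁₀(218.4) − 5 = 6.696
M = m − 5 log₁₀(d/10) − A = 0.8 − 6.696 − 1.0 = -6.896

M ≈ -6.90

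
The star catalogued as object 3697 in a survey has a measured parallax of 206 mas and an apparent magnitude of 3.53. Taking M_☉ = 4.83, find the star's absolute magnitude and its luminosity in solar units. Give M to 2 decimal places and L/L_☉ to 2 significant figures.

M ≈ 5.10; L/L_☉ ≈ 0.78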